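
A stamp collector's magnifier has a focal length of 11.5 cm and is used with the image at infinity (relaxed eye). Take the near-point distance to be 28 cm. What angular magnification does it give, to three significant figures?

M = D/f = 28/11.5 = 2.435.

2.43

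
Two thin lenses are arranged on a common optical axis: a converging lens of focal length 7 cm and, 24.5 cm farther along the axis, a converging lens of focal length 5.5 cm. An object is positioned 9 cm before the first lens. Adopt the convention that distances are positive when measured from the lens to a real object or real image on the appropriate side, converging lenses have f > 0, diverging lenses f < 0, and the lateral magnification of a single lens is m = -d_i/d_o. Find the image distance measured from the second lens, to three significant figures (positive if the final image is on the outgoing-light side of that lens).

3.08 cm

Applying the thin-lens equation to the first lens, 1/7 = 1/9 + 1/d_i1, which gives d_i1 = 31.500 cm.
Since 31.500 cm > 24.5 cm, the first image lies past the second lens and serves as a virtual object: d_o2 = L - d_i1 = -7.000 cm.
Applying the thin-lens equation again with f_2 = 5.5 cm and d_o2 = -7.000 cm gives d_i2 = 3.080 cm.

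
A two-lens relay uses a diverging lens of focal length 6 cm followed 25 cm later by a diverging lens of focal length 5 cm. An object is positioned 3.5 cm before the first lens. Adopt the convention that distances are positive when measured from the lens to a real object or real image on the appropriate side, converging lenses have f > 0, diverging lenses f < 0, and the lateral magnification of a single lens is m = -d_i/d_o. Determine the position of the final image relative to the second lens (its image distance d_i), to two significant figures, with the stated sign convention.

-4.2 cm

First lens: d_i1 = 1/(1/(-6) - 1/3.5) = -2.211 cm.
With d_i1 < 0 the first image is virtual and lies on the object side; the object distance for lens 2 is d_o2 = 25 - (-2.211) = 27.211 cm.
Second lens: d_i2 = 1/(1/(-5) - 1/(27.211)) = -4.224 cm.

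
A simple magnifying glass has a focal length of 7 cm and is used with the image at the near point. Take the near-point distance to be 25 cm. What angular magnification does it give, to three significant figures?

M = 1 + D/f = 1 + 25/7 = 4.571.

4.57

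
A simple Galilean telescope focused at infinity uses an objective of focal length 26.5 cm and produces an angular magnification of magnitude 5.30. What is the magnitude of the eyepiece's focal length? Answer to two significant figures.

5.0 cm

|M| = f_obj/|f_eye|, so |f_eye| = f_obj/|M| = 26.5/5.3 = 5.000 cm.
(The eyepiece is diverging, so its signed focal length is -5.000 cm.)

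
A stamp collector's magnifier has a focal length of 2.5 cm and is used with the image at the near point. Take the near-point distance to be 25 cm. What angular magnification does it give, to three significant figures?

11.0

M = 1 + D/f = 1 + 25/2.5 = 11.000.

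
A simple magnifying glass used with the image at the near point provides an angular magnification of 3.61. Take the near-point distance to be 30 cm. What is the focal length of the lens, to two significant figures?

11 cm

For the image at the near point, M = 1 + D/f.
f = D/(M - 1) = 30/(3.61 - 1) = 11.494 cm.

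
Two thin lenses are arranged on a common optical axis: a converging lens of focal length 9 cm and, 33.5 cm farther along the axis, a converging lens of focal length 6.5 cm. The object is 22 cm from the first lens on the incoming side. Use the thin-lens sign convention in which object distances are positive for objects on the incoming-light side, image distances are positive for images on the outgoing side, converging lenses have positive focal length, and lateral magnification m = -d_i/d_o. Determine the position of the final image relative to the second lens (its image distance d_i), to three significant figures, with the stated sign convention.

10.1 cm

Lens 1: 1/d_i1 = 1/f_1 - 1/d_o1 = 1/9 - 1/22 = 0.06566 cm^-1, so d_i1 = 15.231 cm.
The intermediate image is 15.231 cm to the right of lens 1, so d_o2 = L - d_i1 = 33.5 - 15.231 = 18.269 cm.
Lens 2: 1/d_i2 = 1/f_2 - 1/d_o2 = 1/6.5 - 1/(18.269) = 0.09911 cm^-1, so d_i2 = 10.090 cm.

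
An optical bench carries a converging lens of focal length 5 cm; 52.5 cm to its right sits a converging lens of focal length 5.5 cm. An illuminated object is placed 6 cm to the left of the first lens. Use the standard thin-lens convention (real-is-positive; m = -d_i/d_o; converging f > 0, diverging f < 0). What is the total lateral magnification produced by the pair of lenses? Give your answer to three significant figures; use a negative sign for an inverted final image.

Lens 1: 1/d_i1 = 1/f_1 - 1/d_o1 = 1/5 - 1/6 = 0.03333 cm^-1, so d_i1 = 30.000 cm.
m_1 = -(30.000)/6 = -5.0000.
The intermediate image is 30.000 cm to the right of lens 1, so d_o2 = L - d_i1 = 52.5 - 30.000 = 22.500 cm.
Lens 2: 1/d_i2 = 1/f_2 - 1/d_o2 = 1/5.5 - 1/(22.500) = 0.13737 cm^-1, so d_i2 = 7.279 cm.
m_2 = -(7.279)/(22.500) = -0.3235.
Total m = m_1 x m_2 = (-5.0000)(-0.3235) = 1.6176.

1.62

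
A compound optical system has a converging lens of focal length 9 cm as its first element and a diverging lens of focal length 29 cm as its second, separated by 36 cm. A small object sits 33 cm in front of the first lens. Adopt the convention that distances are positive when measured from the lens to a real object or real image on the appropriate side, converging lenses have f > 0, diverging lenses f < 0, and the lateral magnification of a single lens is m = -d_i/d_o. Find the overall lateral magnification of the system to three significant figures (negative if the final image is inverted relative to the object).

Lens 1: 1/d_i1 = 1/f_1 - 1/d_o1 = 1/9 - 1/33 = 0.08081 cm^-1, so d_i1 = 12.375 cm.
m_1 = -(12.375)/33 = -0.3750.
The intermediate image is 12.375 cm to the right of lens 1, so d_o2 = L - d_i1 = 36 - 12.375 = 23.625 cm.
Lens 2: 1/d_i2 = 1/f_2 - 1/d_o2 = 1/(-29) - 1/(23.625) = -0.07681 cm^-1, so d_i2 = -13.019 cm.
m_2 = -(-13.019)/(23.625) = 0.5511.
The system's lateral magnification is m_1 m_2 = (-0.3750)(0.5511) = -0.2067.

-0.207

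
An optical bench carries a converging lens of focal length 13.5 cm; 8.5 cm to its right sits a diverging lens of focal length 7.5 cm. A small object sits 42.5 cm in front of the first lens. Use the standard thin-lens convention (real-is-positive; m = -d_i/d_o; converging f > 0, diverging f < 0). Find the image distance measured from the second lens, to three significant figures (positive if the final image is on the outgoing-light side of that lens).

-22.4 cm

First lens: d_i1 = 1/(1/13.5 - 1/42.5) = 19.784 cm.
Since 19.784 cm > 8.5 cm, the first image lies past the second lens and serves as a virtual object: d_o2 = L - d_i1 = -11.284 cm.
Second lens: d_i2 = 1/(1/(-7.5) - 1/(-11.284)) = -22.363 cm.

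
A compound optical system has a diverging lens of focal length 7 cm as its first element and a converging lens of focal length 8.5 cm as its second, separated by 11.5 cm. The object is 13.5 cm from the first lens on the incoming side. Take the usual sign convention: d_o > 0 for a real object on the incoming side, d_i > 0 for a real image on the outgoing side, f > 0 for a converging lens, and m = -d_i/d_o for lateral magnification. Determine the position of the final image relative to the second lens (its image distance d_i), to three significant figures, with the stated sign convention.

Lens 1: 1/d_i1 = 1/f_1 - 1/d_o1 = 1/(-7) - 1/13.5 = -0.21693 cm^-1, so d_i1 = -4.610 cm.
With d_i1 < 0 the first image is virtual and lies on the object side; the object distance for lens 2 is d_o2 = 11.5 - (-4.610) = 16.110 cm.
Lens 2: 1/d_i2 = 1/f_2 - 1/d_o2 = 1/8.5 - 1/(16.110) = 0.05557 cm^-1, so d_i2 = 17.994 cm.

18.0 cm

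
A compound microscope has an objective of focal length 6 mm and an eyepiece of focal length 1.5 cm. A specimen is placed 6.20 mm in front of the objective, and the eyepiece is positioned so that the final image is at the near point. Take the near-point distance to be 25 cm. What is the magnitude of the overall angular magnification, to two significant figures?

530

Convert to cm: f_obj = 6 mm = 0.6 cm; d_o = 6.20 mm = 0.62 cm.
Objective: 1/d_i = 1/f_obj - 1/d_o = 1/0.6 - 1/0.62 = 0.05376 cm^-1, so d_i = 18.600 cm.
m_obj = -d_i/d_o = -18.600/0.62 = -30.000.
Eyepiece angular magnification (image at near point): M_eye = 1 + D/f_e = 1 + 25/1.5 = 17.667.
Overall M = m_obj x M_eye = (-30.000)(17.667) = -530.00.
|M| = 530.00.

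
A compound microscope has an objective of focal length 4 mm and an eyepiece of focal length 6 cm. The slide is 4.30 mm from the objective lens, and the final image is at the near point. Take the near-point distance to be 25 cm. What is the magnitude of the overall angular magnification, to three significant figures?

68.9

Convert to cm: f_obj = 4 mm = 0.4 cm; d_o = 4.30 mm = 0.43 cm.
Objective: 1/d_i = 1/f_obj - 1/d_o = 1/0.4 - 1/0.43 = 0.17442 cm^-1, so d_i = 5.733 cm.
m_obj = -d_i/d_o = -5.733/0.43 = -13.333.
Eyepiece angular magnification (image at near point): M_eye = 1 + D/f_e = 1 + 25/6 = 5.167.
Overall M = m_obj x M_eye = (-13.333)(5.167) = -68.89.
|M| = 68.89.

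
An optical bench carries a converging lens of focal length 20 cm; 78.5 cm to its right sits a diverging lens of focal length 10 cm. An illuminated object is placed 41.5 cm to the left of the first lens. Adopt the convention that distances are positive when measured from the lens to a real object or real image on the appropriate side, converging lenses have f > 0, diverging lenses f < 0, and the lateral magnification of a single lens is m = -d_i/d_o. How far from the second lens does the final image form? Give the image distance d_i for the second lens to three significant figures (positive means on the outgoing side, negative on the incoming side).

-8.00 cm

First lens: d_i1 = 1/(1/20 - 1/41.5) = 38.605 cm.
That image sits 39.895 cm in front of the second lens, so d_o2 = 39.895 cm.
Second lens: d_i2 = 1/(1/(-10) - 1/(39.895)) = -7.996 cm.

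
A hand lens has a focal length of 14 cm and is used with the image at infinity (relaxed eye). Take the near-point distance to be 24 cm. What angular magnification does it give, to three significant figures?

1.71

M = D/f = 24/14 = 1.714.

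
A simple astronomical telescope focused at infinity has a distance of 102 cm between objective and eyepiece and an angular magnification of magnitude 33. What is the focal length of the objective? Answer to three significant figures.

99.0 cm

In normal adjustment the tube length equals f_obj + f_eye and |M| = f_obj/f_eye.
So f_obj = 33 f_eye and 33 f_eye + f_eye = 102 cm, giving f_eye = 102/34 = 3.000 cm and f_obj = 99.000 cm.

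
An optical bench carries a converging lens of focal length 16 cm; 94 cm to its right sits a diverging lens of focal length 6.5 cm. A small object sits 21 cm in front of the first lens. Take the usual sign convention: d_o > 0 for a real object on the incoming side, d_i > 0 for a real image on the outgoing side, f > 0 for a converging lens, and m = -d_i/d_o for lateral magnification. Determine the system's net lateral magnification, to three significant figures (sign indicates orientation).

First lens: d_i1 = 1/(1/16 - 1/21) = 67.200 cm.
m_1 = -(67.200)/21 = -3.2000.
Object distance for lens 2: d_o2 = 94 - 67.200 = 26.800 cm.
Second lens: d_i2 = 1/(1/(-6.5) - 1/(26.800)) = -5.231 cm.
m_2 = -(-5.231)/(26.800) = 0.1952.
The system's lateral magnification is m_1 m_2 = (-3.2000)(0.1952) = -0.6246.

-0.625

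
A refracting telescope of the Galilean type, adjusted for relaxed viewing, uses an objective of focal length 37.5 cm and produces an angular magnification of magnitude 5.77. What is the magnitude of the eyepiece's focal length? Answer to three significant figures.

6.50 cm

|M| = f_obj/|f_eye|, so |f_eye| = f_obj/|M| = 37.5/5.77 = 6.499 cm.
(The eyepiece is diverging, so its signed focal length is -6.499 cm.)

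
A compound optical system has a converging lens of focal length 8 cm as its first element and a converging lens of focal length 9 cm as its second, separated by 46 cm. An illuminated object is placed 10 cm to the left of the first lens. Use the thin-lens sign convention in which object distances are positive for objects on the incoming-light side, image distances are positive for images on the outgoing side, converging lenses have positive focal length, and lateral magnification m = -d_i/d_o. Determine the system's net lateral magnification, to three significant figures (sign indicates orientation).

-12.0

First lens: d_i1 = 1/(1/8 - 1/10) = 40.000 cm.
m_1 = -(40.000)/10 = -4.0000.
Object distance for lens 2: d_o2 = 46 - 40.000 = 6.000 cm.
Second lens: d_i2 = 1/(1/9 - 1/(6.000)) = -18.000 cm.
m_2 = -(-18.000)/(6.000) = 3.0000.
Total m = m_1 x m_2 = (-4.0000)(3.0000) = -12.0000.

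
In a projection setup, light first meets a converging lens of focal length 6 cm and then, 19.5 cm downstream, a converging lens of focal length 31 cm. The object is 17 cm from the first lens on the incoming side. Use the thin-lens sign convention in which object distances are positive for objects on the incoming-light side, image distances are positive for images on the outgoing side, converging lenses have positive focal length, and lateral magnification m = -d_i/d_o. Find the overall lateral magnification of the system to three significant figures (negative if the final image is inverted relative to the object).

-0.814

Applying the thin-lens equation to the first lens, 1/6 = 1/17 + 1/d_i1, which gives d_i1 = 9.273 cm.
Its lateral magnification is m_1 = -d_i1/d_o1 = -(9.273)/17 = -0.5455.
Object distance for lens 2: d_o2 = 19.5 - 9.273 = 10.227 cm.
Applying the thin-lens equation again with f_2 = 31 cm and d_o2 = 10.227 cm gives d_i2 = -15.263 cm.
m_2 = -(-15.263)/(10.227) = 1.4923.
Total m = m_1 x m_2 = (-0.5455)(1.4923) = -0.8140.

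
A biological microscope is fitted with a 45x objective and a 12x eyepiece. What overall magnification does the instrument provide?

540

The overall magnification of a compound microscope is the product of the objective and eyepiece magnifications:
M = M_obj x M_eye = 45 x 12 = 540.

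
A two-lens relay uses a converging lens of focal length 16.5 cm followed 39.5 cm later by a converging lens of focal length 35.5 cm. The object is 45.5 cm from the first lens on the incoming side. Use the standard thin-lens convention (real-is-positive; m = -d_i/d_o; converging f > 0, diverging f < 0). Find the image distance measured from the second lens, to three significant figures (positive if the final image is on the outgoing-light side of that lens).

First lens: d_i1 = 1/(1/16.5 - 1/45.5) = 25.888 cm.
The intermediate image is 25.888 cm to the right of lens 1, so d_o2 = L - d_i1 = 39.5 - 25.888 = 13.612 cm.
Second lens: d_i2 = 1/(1/35.5 - 1/(13.612)) = -22.077 cm.

-22.1 cm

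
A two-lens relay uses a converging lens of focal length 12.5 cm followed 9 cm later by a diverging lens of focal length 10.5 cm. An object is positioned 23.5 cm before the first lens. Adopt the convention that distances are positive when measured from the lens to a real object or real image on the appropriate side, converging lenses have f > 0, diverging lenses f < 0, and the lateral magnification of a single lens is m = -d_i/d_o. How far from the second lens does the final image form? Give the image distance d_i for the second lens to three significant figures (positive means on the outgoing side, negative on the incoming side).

Lens 1: 1/d_i1 = 1/f_1 - 1/d_o1 = 1/12.5 - 1/23.5 = 0.03745 cm^-1, so d_i1 = 26.705 cm.
This image would form 26.705 cm past lens 1, i.e. 17.705 cm beyond lens 2, so it is a virtual object for lens 2: d_o2 = 9 - 26.705 = -17.705 cm.
Lens 2: 1/d_i2 = 1/f_2 - 1/d_o2 = 1/(-10.5) - 1/(-17.705) = -0.03876 cm^-1, so d_i2 = -25.803 cm.

-25.8 cm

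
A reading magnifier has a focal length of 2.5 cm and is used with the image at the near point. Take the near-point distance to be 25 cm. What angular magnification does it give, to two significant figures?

M = 1 + D/f = 1 + 25/2.5 = 11.000.

11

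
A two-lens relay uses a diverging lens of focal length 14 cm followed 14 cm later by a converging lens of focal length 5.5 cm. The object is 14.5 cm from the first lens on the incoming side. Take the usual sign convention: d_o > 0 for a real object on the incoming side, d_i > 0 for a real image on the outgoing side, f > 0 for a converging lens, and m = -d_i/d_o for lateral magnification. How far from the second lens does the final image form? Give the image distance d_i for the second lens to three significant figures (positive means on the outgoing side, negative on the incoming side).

7.44 cm

First lens: d_i1 = 1/(1/(-14) - 1/14.5) = -7.123 cm.
With d_i1 < 0 the first image is virtual and lies on the object side; the object distance for lens 2 is d_o2 = 14 - (-7.123) = 21.123 cm.
Second lens: d_i2 = 1/(1/5.5 - 1/(21.123)) = 7.436 cm.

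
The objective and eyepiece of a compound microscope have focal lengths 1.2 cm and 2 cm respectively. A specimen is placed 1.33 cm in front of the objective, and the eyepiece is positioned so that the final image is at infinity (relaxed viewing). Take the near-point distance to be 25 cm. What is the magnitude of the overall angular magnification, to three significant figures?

Objective: 1/d_i = 1/f_obj - 1/d_o = 1/1.2 - 1/1.33 = 0.08145 cm^-1, so d_i = 12.277 cm.
m_obj = -d_i/d_o = -12.277/1.33 = -9.231.
Eyepiece angular magnification (image at infinity): M_eye = D/f_e = 25/2 = 12.500.
Overall M = m_obj x M_eye = (-9.231)(12.500) = -115.38.
|M| = 115.38.

115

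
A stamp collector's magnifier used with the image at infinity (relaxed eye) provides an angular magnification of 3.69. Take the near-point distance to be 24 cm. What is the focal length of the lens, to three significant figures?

6.50 cm

For the image at infinity, M = D/f.
f = D/M = 24/3.69 = 6.504 cm.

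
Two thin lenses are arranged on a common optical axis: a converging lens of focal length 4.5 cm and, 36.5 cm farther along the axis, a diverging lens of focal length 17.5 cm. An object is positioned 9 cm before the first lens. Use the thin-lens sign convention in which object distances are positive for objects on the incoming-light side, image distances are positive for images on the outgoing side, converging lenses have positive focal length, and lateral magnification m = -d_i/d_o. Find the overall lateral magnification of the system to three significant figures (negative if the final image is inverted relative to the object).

Lens 1: 1/d_i1 = 1/f_1 - 1/d_o1 = 1/4.5 - 1/9 = 0.11111 cm^-1, so d_i1 = 9.000 cm.
m_1 = -(9.000)/9 = -1.0000.
The intermediate image is 9.000 cm to the right of lens 1, so d_o2 = L - d_i1 = 36.5 - 9.000 = 27.500 cm.
Lens 2: 1/d_i2 = 1/f_2 - 1/d_o2 = 1/(-17.5) - 1/(27.500) = -0.09351 cm^-1, so d_i2 = -10.694 cm.
m_2 = -(-10.694)/(27.500) = 0.3889.
Total m = m_1 x m_2 = (-1.0000)(0.3889) = -0.3889.

-0.389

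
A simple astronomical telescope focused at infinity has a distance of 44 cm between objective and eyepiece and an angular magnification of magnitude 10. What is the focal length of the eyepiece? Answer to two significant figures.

4.0 cm

In normal adjustment the tube length equals f_obj + f_eye and |M| = f_obj/f_eye.
So f_obj = 10 f_eye and 10 f_eye + f_eye = 44 cm, giving f_eye = 44/11 = 4.000 cm and f_obj = 40.000 cm.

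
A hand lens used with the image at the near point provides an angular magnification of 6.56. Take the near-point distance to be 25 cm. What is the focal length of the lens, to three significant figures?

4.50 cm

For the image at the near point, M = 1 + D/f.
f = D/(M - 1) = 25/(6.56 - 1) = 4.496 cm.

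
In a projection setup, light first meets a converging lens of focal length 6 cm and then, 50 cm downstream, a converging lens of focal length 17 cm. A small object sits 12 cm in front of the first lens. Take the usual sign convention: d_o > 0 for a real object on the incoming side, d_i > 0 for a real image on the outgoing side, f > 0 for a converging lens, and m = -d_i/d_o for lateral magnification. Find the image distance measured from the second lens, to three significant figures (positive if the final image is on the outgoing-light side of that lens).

30.8 cm

Lens 1: 1/d_i1 = 1/f_1 - 1/d_o1 = 1/6 - 1/12 = 0.08333 cm^-1, so d_i1 = 12.000 cm.
Object distance for lens 2: d_o2 = 50 - 12.000 = 38.000 cm.
Lens 2: 1/d_i2 = 1/f_2 - 1/d_o2 = 1/17 - 1/(38.000) = 0.03251 cm^-1, so d_i2 = 30.762 cm.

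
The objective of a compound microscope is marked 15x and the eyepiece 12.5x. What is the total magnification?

The overall magnification of a compound microscope is the product of the objective and eyepiece magnifications:
M = M_obj x M_eye = 15 x 12.5 = 187.5.

187.5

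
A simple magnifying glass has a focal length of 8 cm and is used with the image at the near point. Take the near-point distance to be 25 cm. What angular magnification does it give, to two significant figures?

M = 1 + D/f = 1 + 25/8 = 4.125.

4.1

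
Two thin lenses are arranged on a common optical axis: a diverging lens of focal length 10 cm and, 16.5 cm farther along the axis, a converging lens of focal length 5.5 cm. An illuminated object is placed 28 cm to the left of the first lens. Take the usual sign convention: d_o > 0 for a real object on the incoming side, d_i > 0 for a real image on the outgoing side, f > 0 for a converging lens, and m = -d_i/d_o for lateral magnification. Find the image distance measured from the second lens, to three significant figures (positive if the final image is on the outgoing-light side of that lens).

7.15 cm

Applying the thin-lens equation to the first lens, 1/(-10) = 1/28 + 1/d_i1, which gives d_i1 = -7.368 cm.
With d_i1 < 0 the first image is virtual and lies on the object side; the object distance for lens 2 is d_o2 = 16.5 - (-7.368) = 23.868 cm.
Applying the thin-lens equation again with f_2 = 5.5 cm and d_o2 = 23.868 cm gives d_i2 = 7.147 cm.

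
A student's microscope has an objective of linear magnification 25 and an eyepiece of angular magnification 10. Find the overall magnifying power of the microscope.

250

The overall magnification of a compound microscope is the product of the objective and eyepiece magnifications:
M = M_obj x M_eye = 25 x 10 = 250.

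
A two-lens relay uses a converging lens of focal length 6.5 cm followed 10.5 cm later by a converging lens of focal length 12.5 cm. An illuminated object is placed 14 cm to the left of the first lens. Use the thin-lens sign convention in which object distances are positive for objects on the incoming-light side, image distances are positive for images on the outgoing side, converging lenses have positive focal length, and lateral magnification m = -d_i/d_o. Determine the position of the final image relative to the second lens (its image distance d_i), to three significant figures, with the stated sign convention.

1.44 cm

Lens 1: 1/d_i1 = 1/f_1 - 1/d_o1 = 1/6.5 - 1/14 = 0.08242 cm^-1, so d_i1 = 12.133 cm.
Since 12.133 cm > 10.5 cm, the first image lies past the second lens and serves as a virtual object: d_o2 = L - d_i1 = -1.633 cm.
Lens 2: 1/d_i2 = 1/f_2 - 1/d_o2 = 1/12.5 - 1/(-1.633) = 0.69224 cm^-1, so d_i2 = 1.445 cm.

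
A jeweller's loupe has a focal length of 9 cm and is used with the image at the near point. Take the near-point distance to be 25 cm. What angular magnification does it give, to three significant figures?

M = 1 + D/f = 1 + 25/9 = 3.778.

3.78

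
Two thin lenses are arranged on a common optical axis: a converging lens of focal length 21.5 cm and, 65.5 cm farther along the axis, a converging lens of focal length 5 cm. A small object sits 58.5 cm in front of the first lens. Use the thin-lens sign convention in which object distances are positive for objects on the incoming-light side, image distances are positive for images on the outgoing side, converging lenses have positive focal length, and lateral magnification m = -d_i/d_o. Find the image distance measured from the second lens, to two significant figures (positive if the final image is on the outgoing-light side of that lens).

Applying the thin-lens equation to the first lens, 1/21.5 = 1/58.5 + 1/d_i1, which gives d_i1 = 33.993 cm.
That image sits 31.507 cm in front of the second lens, so d_o2 = 31.507 cm.
Applying the thin-lens equation again with f_2 = 5 cm and d_o2 = 31.507 cm gives d_i2 = 5.943 cm.

5.9 cm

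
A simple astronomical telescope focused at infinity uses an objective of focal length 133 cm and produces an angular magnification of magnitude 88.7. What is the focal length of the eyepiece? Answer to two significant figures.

1.5 cm

|M| = f_obj/f_eye, so f_eye = f_obj/|M| = 133/88.7 = 1.499 cm.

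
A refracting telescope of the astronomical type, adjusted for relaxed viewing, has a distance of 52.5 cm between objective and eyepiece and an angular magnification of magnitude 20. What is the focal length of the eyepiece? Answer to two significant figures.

In normal adjustment the tube length equals f_obj + f_eye and |M| = f_obj/f_eye.
So f_obj = 20 f_eye and 20 f_eye + f_eye = 52.5 cm, giving f_eye = 52.5/21 = 2.500 cm and f_obj = 50.000 cm.

2.5 cm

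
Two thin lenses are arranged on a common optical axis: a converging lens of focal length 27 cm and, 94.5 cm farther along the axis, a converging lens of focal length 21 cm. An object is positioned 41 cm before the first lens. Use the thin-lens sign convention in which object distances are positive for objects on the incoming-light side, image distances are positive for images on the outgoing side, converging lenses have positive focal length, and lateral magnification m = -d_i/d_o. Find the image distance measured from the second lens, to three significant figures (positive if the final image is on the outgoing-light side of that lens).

Applying the thin-lens equation to the first lens, 1/27 = 1/41 + 1/d_i1, which gives d_i1 = 79.071 cm.
The intermediate image is 79.071 cm to the right of lens 1, so d_o2 = L - d_i1 = 94.5 - 79.071 = 15.429 cm.
Applying the thin-lens equation again with f_2 = 21 cm and d_o2 = 15.429 cm gives d_i2 = -58.154 cm.

-58.2 cm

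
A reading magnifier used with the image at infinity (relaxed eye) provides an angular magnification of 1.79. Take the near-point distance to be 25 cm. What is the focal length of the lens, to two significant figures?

For the image at infinity, M = D/f.
f = D/M = 25/1.79 = 13.966 cm.

14 cm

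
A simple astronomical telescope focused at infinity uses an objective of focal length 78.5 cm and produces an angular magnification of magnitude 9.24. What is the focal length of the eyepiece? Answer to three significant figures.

|M| = f_obj/f_eye, so f_eye = f_obj/|M| = 78.5/9.24 = 8.496 cm.

8.50 cm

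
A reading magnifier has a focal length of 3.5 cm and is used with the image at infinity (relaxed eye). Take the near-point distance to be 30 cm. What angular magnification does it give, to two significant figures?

M = D/f = 30/3.5 = 8.571.

8.6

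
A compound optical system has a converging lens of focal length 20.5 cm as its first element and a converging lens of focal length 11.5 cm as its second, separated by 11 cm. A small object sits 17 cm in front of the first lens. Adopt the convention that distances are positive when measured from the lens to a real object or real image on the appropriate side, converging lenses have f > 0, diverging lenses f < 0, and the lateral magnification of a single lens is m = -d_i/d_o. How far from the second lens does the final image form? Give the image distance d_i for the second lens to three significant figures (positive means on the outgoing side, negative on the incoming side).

Applying the thin-lens equation to the first lens, 1/20.5 = 1/17 + 1/d_i1, which gives d_i1 = -99.571 cm.
The intermediate image is virtual, 99.571 cm to the left of lens 1, so d_o2 = L - d_i1 = 11 - (-99.571) = 110.571 cm.
Applying the thin-lens equation again with f_2 = 11.5 cm and d_o2 = 110.571 cm gives d_i2 = 12.835 cm.

12.8 cm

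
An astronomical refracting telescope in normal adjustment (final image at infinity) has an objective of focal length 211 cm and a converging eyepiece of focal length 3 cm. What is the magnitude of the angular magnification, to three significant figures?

70.3

|M| = f_obj/|f_eye| = 211/3 = 70.333.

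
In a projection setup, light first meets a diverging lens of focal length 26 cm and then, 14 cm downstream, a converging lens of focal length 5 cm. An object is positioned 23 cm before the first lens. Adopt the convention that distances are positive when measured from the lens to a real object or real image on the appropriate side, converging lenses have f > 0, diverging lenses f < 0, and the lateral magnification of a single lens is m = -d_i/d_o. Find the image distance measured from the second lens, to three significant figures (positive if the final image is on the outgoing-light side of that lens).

Applying the thin-lens equation to the first lens, 1/(-26) = 1/23 + 1/d_i1, which gives d_i1 = -12.204 cm.
The intermediate image is virtual, 12.204 cm to the left of lens 1, so d_o2 = L - d_i1 = 14 - (-12.204) = 26.204 cm.
Applying the thin-lens equation again with f_2 = 5 cm and d_o2 = 26.204 cm gives d_i2 = 6.179 cm.

6.18 cm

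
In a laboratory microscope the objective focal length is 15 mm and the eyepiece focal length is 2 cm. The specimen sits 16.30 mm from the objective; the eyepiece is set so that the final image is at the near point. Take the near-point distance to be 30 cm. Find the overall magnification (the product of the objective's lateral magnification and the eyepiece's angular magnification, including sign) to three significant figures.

-185

Convert to cm: f_obj = 15 mm = 1.5 cm; d_o = 16.30 mm = 1.63 cm.
Objective: 1/d_i = 1/f_obj - 1/d_o = 1/1.5 - 1/1.63 = 0.05317 cm^-1, so d_i = 18.808 cm.
m_obj = -d_i/d_o = -18.808/1.63 = -11.538.
Eyepiece angular magnification (image at near point): M_eye = 1 + D/f_e = 1 + 30/2 = 16.000.
Overall M = m_obj x M_eye = (-11.538)(16.000) = -184.62.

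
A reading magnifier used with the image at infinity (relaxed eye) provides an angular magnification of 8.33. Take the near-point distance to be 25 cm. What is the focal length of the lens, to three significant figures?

3.00 cm

For the image at infinity, M = D/f.
f = D/M = 25/8.33 = 3.001 cm.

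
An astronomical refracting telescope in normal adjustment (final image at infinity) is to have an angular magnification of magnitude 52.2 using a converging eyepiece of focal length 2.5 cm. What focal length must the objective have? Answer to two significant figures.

|M| = f_obj/|f_eye|, so f_obj = |M| x |f_eye| = 52.2 x 2.5 = 130.500 cm.

130 cm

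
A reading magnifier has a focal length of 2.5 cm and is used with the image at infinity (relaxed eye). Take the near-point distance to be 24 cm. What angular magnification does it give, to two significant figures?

9.6

M = D/f = 24/2.5 = 9.600.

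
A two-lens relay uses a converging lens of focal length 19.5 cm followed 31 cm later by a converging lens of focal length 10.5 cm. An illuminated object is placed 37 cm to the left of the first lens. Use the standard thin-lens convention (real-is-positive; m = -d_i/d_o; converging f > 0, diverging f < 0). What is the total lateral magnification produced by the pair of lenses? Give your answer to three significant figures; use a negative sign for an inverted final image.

First lens: d_i1 = 1/(1/19.5 - 1/37) = 41.229 cm.
m_1 = -(41.229)/37 = -1.1143.
This image would form 41.229 cm past lens 1, i.e. 10.229 cm beyond lens 2, so it is a virtual object for lens 2: d_o2 = 31 - 41.229 = -10.229 cm.
Second lens: d_i2 = 1/(1/10.5 - 1/(-10.229)) = 5.181 cm.
m_2 = -(5.181)/(-10.229) = 0.5065.
The system's lateral magnification is m_1 m_2 = (-1.1143)(0.5065) = -0.5644.

-0.564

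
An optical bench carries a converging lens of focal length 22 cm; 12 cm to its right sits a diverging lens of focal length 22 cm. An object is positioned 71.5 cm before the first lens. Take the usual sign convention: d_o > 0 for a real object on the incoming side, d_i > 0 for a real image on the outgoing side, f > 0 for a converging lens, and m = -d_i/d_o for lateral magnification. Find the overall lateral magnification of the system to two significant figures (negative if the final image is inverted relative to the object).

Applying the thin-lens equation to the first lens, 1/22 = 1/71.5 + 1/d_i1, which gives d_i1 = 31.778 cm.
Its lateral magnification is m_1 = -d_i1/d_o1 = -(31.778)/71.5 = -0.4444.
Since 31.778 cm > 12 cm, the first image lies past the second lens and serves as a virtual object: d_o2 = L - d_i1 = -19.778 cm.
Applying the thin-lens equation again with f_2 = -22 cm and d_o2 = -19.778 cm gives d_i2 = 195.800 cm.
m_2 = -(195.800)/(-19.778) = 9.9000.
The system's lateral magnification is m_1 m_2 = (-0.4444)(9.9000) = -4.4000.

-4.4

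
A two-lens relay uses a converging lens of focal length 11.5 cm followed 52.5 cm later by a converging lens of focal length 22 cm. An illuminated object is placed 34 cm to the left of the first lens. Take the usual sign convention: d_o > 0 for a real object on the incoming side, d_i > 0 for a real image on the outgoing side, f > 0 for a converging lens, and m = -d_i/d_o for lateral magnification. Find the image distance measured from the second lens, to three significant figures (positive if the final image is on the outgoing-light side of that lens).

First lens: d_i1 = 1/(1/11.5 - 1/34) = 17.378 cm.
Object distance for lens 2: d_o2 = 52.5 - 17.378 = 35.122 cm.
Second lens: d_i2 = 1/(1/22 - 1/(35.122)) = 58.884 cm.

58.9 cm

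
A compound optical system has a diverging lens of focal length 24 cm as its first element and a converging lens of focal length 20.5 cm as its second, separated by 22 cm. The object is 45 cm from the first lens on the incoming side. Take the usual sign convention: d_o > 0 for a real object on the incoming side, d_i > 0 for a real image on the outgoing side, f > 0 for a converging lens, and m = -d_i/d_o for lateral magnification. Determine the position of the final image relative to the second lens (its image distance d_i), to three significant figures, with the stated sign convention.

First lens: d_i1 = 1/(1/(-24) - 1/45) = -15.652 cm.
The intermediate image is virtual, 15.652 cm to the left of lens 1, so d_o2 = L - d_i1 = 22 - (-15.652) = 37.652 cm.
Second lens: d_i2 = 1/(1/20.5 - 1/(37.652)) = 45.001 cm.

45.0 cm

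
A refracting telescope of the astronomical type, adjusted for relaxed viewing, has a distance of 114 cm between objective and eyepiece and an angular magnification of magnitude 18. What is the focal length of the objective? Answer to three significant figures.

108 cm

In normal adjustment the tube length equals f_obj + f_eye and |M| = f_obj/f_eye.
So f_obj = 18 f_eye and 18 f_eye + f_eye = 114 cm, giving f_eye = 114/19 = 6.000 cm and f_obj = 108.000 cm.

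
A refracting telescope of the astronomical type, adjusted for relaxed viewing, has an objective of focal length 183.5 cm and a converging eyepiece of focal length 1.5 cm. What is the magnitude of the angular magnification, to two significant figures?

|M| = f_obj/|f_eye| = 183.5/1.5 = 122.333.

120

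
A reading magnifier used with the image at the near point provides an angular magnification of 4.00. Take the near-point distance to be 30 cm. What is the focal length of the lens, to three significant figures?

10.0 cm

For the image at the near point, M = 1 + D/f.
f = D/(M - 1) = 30/(4.0 - 1) = 10.000 cm.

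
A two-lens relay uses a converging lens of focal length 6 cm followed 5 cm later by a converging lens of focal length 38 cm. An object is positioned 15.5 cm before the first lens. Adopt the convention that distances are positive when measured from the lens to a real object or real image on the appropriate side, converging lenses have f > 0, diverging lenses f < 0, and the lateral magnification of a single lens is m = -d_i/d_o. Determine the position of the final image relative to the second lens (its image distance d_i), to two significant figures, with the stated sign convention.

First lens: d_i1 = 1/(1/6 - 1/15.5) = 9.789 cm.
This image would form 9.789 cm past lens 1, i.e. 4.789 cm beyond lens 2, so it is a virtual object for lens 2: d_o2 = 5 - 9.789 = -4.789 cm.
Second lens: d_i2 = 1/(1/38 - 1/(-4.789)) = 4.253 cm.

4.3 cm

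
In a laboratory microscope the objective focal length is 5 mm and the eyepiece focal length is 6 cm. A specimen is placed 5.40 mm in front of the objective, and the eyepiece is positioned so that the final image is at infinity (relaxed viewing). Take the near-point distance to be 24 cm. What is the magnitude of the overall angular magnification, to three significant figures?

Convert to cm: f_obj = 5 mm = 0.5 cm; d_o = 5.40 mm = 0.54 cm.
Objective: 1/d_i = 1/f_obj - 1/d_o = 1/0.5 - 1/0.54 = 0.14815 cm^-1, so d_i = 6.750 cm.
m_obj = -d_i/d_o = -6.750/0.54 = -12.500.
Eyepiece angular magnification (image at infinity): M_eye = D/f_e = 24/6 = 4.000.
Overall M = m_obj x M_eye = (-12.500)(4.000) = -50.00.
|M| = 50.00.

50.0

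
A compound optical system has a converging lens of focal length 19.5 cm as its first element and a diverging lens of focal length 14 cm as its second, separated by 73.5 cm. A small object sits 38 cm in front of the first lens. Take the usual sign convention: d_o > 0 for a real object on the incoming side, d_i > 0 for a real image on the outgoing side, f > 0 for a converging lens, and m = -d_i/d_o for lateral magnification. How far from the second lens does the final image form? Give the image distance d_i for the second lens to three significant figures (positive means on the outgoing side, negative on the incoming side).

-9.87 cm

Lens 1: 1/d_i1 = 1/f_1 - 1/d_o1 = 1/19.5 - 1/38 = 0.02497 cm^-1, so d_i1 = 40.054 cm.
That image sits 33.446 cm in front of the second lens, so d_o2 = 33.446 cm.
Lens 2: 1/d_i2 = 1/f_2 - 1/d_o2 = 1/(-14) - 1/(33.446) = -0.10133 cm^-1, so d_i2 = -9.869 cm.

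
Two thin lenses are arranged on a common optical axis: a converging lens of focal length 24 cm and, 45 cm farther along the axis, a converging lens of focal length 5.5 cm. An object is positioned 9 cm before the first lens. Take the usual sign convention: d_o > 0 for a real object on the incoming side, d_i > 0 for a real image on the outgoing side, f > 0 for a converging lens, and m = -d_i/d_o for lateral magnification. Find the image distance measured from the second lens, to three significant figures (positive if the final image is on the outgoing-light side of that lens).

Lens 1: 1/d_i1 = 1/f_1 - 1/d_o1 = 1/24 - 1/9 = -0.06944 cm^-1, so d_i1 = -14.400 cm.
The intermediate image is virtual, 14.400 cm to the left of lens 1, so d_o2 = L - d_i1 = 45 - (-14.400) = 59.400 cm.
Lens 2: 1/d_i2 = 1/f_2 - 1/d_o2 = 1/5.5 - 1/(59.400) = 0.16498 cm^-1, so d_i2 = 6.061 cm.

6.06 cm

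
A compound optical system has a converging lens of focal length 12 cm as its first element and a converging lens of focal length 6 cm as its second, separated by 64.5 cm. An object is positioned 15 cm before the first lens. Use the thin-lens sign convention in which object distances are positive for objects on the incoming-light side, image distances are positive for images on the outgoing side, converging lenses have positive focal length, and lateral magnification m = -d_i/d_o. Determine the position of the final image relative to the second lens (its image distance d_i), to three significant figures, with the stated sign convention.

Lens 1: 1/d_i1 = 1/f_1 - 1/d_o1 = 1/12 - 1/15 = 0.01667 cm^-1, so d_i1 = 60.000 cm.
The intermediate image is 60.000 cm to the right of lens 1, so d_o2 = L - d_i1 = 64.5 - 60.000 = 4.500 cm.
Lens 2: 1/d_i2 = 1/f_2 - 1/d_o2 = 1/6 - 1/(4.500) = -0.05556 cm^-1, so d_i2 = -18.000 cm.

-18.0 cm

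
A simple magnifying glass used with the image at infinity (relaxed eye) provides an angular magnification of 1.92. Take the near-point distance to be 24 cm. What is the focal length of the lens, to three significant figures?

12.5 cm

For the image at infinity, M = D/f.
f = D/M = 24/1.92 = 12.500 cm.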